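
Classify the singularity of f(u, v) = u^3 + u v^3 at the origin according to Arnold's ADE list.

E_{7}

The Hessian of f at 0 has rank 0. Corank 2; j^3 = u^3 is a perfect cube, so E-series; the 4-jet and mu = 7 give E_7.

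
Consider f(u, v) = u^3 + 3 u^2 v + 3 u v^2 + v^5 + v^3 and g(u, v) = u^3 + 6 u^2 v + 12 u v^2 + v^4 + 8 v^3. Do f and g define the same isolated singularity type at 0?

The Hessian of f at 0 is [[0, 0], [0, 0]] with rank 0, so corank 2. A Groebner basis of the Jacobian ideal J(f) in C{u,v} is {v^4, u^2 + 2*u*v + v^2}; counting standard monomials gives mu = 8. Corank 2; j^3 = (u + v)^3 is a perfect cube, so E-series; the 5-jet and mu = 8 give E_8. The Hessian of g at 0 is [[0, 0], [0, 0]] with rank 0, so corank 2. A Groebner basis of the Jacobian ideal J(g) in C{u,v} is {v^3, u^2 + 4*u*v + 4*v^2}; counting standard monomials gives mu = 6. Corank 2; j^3 = (u + 2*v)^3 is a perfect cube, so E-series; the 4-jet and mu = 6 give E_6. f is E_8 but g is E_6, hence not right-equivalent.

No.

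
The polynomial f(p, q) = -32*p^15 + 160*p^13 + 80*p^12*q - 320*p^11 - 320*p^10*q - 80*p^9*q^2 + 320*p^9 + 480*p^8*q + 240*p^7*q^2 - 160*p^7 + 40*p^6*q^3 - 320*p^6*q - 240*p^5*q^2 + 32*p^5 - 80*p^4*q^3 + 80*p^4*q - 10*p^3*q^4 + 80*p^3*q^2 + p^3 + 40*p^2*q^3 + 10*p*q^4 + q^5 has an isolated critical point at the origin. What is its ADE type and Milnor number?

Type E_{8}, Milnor number mu = 8.

The Hessian of f at 0 has rank 0. Corank 2; j^3 = p^3 is a perfect cube, so E-series; the 5-jet and mu = 8 give E_8.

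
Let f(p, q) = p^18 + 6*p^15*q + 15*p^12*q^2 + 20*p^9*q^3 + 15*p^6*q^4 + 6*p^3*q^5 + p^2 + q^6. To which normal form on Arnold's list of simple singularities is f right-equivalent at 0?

A_5

The Hessian of f at 0 has rank 1. Corank 1: A-series; mu = 5 gives A_5.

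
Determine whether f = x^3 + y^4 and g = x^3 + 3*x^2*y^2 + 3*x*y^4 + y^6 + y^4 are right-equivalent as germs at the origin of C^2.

Yes.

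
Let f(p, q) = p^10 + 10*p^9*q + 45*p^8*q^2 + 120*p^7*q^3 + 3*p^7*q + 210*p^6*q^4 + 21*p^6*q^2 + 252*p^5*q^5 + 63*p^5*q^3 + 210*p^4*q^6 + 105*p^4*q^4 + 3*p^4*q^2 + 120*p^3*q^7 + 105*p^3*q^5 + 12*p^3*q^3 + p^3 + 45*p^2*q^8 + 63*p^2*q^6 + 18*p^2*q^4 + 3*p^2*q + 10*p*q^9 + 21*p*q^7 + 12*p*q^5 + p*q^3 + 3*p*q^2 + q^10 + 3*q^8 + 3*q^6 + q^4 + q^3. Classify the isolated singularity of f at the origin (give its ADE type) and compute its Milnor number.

Type E_7, Milnor number mu = 7.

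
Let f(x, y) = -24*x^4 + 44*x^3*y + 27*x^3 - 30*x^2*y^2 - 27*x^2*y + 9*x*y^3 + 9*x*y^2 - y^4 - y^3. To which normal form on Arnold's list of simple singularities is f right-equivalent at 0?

E_{7}

The Hessian of f at 0 has rank 0. Corank 2; j^3 = (3*x - y)^3 is a perfect cube, so E-series; the 4-jet and mu = 7 give E_7.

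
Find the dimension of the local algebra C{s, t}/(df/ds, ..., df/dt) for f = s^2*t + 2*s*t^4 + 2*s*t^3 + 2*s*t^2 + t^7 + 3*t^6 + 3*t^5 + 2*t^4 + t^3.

7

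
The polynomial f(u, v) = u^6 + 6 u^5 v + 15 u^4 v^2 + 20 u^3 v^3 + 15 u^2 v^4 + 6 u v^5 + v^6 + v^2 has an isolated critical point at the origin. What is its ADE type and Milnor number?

The Hessian of f at 0 has rank 1. Corank 1: A-series; mu = 5 gives A_5.

Type A5, Milnor number mu = 5.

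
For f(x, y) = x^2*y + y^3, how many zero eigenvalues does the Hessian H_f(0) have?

2

Hessian at 0 has rank 0.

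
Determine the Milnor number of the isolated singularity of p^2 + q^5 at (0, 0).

4

The Hessian of f at 0 has rank 1. Corank 1: A-series; mu = 4 gives A_4.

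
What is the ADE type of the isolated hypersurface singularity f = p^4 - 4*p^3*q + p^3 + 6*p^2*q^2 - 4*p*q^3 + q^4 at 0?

The Hessian of f at 0 is [[0, 0], [0, 0]] with rank 0, so corank 2. A Groebner basis of the Jacobian ideal J(f) in C{p,q} is {q^4, p*q^2 - q^3/3, p^2}; counting standard monomials gives mu = 6. Corank 2; j^3 = p^3 is a perfect cube, so E-series; the 4-jet and mu = 6 give E_6.

E_{6}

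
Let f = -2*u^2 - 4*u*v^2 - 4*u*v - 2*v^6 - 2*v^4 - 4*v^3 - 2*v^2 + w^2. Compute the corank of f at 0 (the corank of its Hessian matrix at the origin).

1

The Hessian at 0 is [[-4, -4, 0], [-4, -4, 0], [0, 0, 2]] of rank 2; hence corank 1.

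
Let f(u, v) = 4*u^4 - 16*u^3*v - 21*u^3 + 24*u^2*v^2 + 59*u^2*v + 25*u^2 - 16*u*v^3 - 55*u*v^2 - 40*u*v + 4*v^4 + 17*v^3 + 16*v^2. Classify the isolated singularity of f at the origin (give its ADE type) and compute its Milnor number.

Type A_2, Milnor number mu = 2.

The Hessian of f at 0 has rank 1. Corank 1: A-series; mu = 2 gives A_2.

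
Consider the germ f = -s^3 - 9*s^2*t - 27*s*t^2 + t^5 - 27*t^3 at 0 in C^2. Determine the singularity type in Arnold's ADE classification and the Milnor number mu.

Type E_{8}, Milnor number mu = 8.

The Hessian of f at 0 has rank 0. Corank 2; j^3 = -(s + 3*t)^3 is a perfect cube, so E-series; the 5-jet and mu = 8 give E_8.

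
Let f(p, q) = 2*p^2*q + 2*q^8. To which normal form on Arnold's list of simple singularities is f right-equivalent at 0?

The Hessian of f at 0 has rank 0. Corank 2; j^3 = 2*p^2*q has shape L^2 M (L != M), so D-series; mu = 9 gives D_9.

D_{9}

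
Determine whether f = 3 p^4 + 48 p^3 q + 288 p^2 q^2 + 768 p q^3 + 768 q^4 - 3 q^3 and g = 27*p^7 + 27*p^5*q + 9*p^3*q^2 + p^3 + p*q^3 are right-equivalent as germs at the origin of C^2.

No.

The Hessian of f at 0 has rank 0. Corank 2; j^3 = -3*q^3 is a perfect cube, so E-series; the 4-jet and mu = 6 give E_6. The Hessian of g at 0 has rank 0. Corank 2; j^3 = p^3 is a perfect cube, so E-series; the 4-jet and mu = 7 give E_7. f is E_6 but g is E_7, hence not right-equivalent.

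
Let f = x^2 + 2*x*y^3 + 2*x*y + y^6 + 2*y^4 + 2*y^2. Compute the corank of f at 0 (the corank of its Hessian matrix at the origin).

0

The Hessian at 0 is [[2, 2], [2, 4]] of rank 2; hence corank 0.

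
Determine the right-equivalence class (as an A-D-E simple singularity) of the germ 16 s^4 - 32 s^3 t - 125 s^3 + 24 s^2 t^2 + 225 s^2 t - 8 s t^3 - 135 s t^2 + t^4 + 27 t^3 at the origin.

E_6

The Hessian of f at 0 has rank 0. Corank 2; j^3 = -(5*s - 3*t)^3 is a perfect cube, so E-series; the 4-jet and mu = 6 give E_6.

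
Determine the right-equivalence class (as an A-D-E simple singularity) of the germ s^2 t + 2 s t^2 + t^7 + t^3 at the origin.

The Hessian of f at 0 has rank 0. Corank 2; j^3 = t*(s + t)^2 has shape L^2 M (L != M), so D-series; mu = 8 gives D_8.

D8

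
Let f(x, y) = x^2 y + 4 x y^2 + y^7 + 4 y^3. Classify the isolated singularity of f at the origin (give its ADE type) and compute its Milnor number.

The Hessian of f at 0 has rank 0. Corank 2; j^3 = y*(x + 2*y)^2 has shape L^2 M (L != M), so D-series; mu = 8 gives D_8.

Type D_8, Milnor number mu = 8.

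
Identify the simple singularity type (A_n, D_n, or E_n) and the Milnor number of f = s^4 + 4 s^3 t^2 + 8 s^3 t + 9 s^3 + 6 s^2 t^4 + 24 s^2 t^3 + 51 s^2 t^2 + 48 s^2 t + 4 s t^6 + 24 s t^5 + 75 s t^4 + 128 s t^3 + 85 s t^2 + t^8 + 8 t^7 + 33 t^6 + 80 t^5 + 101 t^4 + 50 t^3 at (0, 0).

The Hessian of f at 0 has rank 0. Corank 2; j^3 = (s + 2*t)*(3*s + 5*t)^2 has shape L^2 M (L != M), so D-series; mu = 5 gives D_5.

Type D_5, Milnor number mu = 5.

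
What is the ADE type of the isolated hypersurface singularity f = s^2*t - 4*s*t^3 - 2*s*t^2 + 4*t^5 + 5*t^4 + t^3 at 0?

D5

The Hessian of f at 0 is [[0, 0], [0, 0]] with rank 0, so corank 2. A Groebner basis of the Jacobian ideal J(f) in C{s,t} is {s*t^2 - s*t/2 + t^2/2, -s*t/2 + t^3 + t^2/2, s^2 - t^2}; counting standard monomials gives mu = 5. Corank 2; j^3 = t*(s - t)^2 has shape L^2 M (L != M), so D-series; mu = 5 gives D_5.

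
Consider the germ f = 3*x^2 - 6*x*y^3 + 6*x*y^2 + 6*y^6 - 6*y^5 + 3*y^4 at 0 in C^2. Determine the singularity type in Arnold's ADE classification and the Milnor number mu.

Type A5, Milnor number mu = 5.

The Hessian of f at 0 has rank 1. Corank 1: A-series; mu = 5 gives A_5.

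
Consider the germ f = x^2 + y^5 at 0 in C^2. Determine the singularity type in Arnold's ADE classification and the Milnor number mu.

Type A_{4}, Milnor number mu = 4.

The Hessian of f at 0 is [[2, 0], [0, 0]] with rank 1, so corank 1. A Groebner basis of the Jacobian ideal J(f) in C{x,y} is {y^4, x}; counting standard monomials gives mu = 4. Corank 1: A-series; mu = 4 gives A_4.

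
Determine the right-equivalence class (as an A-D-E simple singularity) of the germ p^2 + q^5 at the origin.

A4

The Hessian of f at 0 is [[2, 0], [0, 0]] with rank 1, so corank 1. A Groebner basis of the Jacobian ideal J(f) in C{p,q} is {q^4, p}; counting standard monomials gives mu = 4. Corank 1: A-series; mu = 4 gives A_4.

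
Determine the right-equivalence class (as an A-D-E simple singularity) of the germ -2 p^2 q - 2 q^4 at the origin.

D5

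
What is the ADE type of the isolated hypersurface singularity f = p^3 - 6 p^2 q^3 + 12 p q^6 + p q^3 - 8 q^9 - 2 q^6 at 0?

E7

The Hessian of f at 0 has rank 0. Corank 2; j^3 = p^3 is a perfect cube, so E-series; the 4-jet and mu = 7 give E_7.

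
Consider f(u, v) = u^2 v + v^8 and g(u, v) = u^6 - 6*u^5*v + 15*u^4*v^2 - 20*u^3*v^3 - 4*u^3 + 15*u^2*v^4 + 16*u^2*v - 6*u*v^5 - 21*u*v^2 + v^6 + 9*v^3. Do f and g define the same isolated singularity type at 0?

The Hessian of f at 0 is [[0, 0], [0, 0]] with rank 0, so corank 2. A Groebner basis of the Jacobian ideal J(f) in C{u,v} is {u^2/8 + v^7, u^3, u*v}; counting standard monomials gives mu = 9. Corank 2; j^3 = u^2*v has shape L^2 M (L != M), so D-series; mu = 9 gives D_9. The Hessian of g at 0 is [[0, 0], [0, 0]] with rank 0, so corank 2. A Groebner basis of the Jacobian ideal J(g) in C{u,v} is {32*u*v/3 + v^5 - 16*v^2, u*v^2 - 3*v^3/2, u^2 - 5*u*v/2 + 3*v^2/2}; counting standard monomials gives mu = 7. Corank 2; j^3 = -(u - v)*(2*u - 3*v)^2 has shape L^2 M (L != M), so D-series; mu = 7 gives D_7. f is D_9 but g is D_7, hence not right-equivalent.

No.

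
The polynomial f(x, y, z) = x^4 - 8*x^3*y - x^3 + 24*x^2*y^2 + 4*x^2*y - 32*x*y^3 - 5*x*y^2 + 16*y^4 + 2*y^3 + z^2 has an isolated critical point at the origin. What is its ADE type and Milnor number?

Type D_5, Milnor number mu = 5.

The Hessian of f at 0 is [[0, 0, 0], [0, 0, 0], [0, 0, 2]] with rank 1, so corank 2. A Groebner basis of the Jacobian ideal J(f) in C{x,y,z} is {x*y^2 + x*y/4 - y^2/4, x*y/4 + y^3 - y^2/4, x^2 - 3*x*y + 2*y^2, z}; counting standard monomials gives mu = 5. Corank 2; j^3 = -(x - 2*y)*(x - y)^2 has shape L^2 M (L != M), so D-series; mu = 5 gives D_5.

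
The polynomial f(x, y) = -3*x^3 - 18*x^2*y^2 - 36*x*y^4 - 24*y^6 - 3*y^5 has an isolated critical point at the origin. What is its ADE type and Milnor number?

The Hessian of f at 0 has rank 0. Corank 2; j^3 = -3*x^3 is a perfect cube, so E-series; the 5-jet and mu = 8 give E_8.

Type E_8, Milnor number mu = 8.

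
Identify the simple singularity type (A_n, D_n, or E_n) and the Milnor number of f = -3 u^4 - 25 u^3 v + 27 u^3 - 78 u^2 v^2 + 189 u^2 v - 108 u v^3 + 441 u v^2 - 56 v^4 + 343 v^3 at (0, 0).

The Hessian of f at 0 is [[0, 0], [0, 0]] with rank 0, so corank 2. A Groebner basis of the Jacobian ideal J(f) in C{u,v} is {19683*u^2 + 91854*u*v + v^4 + 27*v^3 + 107163*v^2, u^3 - 2457*u^2 - 11466*u*v + 28*v^3/3 - 13377*v^2, u^2*v + 729*u^2 + 3402*u*v - 40*v^3/9 + 3969*v^2, -162*u^2 + u*v^2 - 756*u*v + 19*v^3/9 - 882*v^2}; counting standard monomials gives mu = 7. Corank 2; j^3 = (3*u + 7*v)^3 is a perfect cube, so E-series; the 4-jet and mu = 7 give E_7.

Type E_7, Milnor number mu = 7.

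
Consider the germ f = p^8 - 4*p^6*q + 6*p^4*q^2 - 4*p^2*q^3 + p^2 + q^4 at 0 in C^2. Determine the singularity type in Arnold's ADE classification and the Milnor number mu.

Type A_3, Milnor number mu = 3.

The Hessian of f at 0 has rank 1. Corank 1: A-series; mu = 3 gives A_3.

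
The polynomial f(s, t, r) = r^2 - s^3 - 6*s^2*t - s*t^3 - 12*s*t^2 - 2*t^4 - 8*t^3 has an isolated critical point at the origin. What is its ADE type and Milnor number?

The Hessian of f at 0 has rank 1. Corank 2; j^3 = -(s + 2*t)^3 is a perfect cube, so E-series; the 4-jet and mu = 7 give E_7.

Type E7, Milnor number mu = 7.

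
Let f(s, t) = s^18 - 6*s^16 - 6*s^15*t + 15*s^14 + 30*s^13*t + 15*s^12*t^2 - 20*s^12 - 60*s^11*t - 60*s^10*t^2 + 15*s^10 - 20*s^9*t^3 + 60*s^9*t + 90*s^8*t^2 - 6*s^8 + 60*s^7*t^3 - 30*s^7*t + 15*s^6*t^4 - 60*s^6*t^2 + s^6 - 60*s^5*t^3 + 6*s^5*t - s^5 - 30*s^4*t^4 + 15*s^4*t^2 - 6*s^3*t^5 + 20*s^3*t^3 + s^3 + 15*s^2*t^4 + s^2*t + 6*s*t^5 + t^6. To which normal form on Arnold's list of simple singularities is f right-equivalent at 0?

D_{7}

The Hessian of f at 0 has rank 0. Corank 2; j^3 = s^2*(s + t) has shape L^2 M (L != M), so D-series; mu = 7 gives D_7.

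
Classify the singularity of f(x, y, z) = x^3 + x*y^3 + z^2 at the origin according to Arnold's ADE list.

The Hessian of f at 0 has rank 1. Corank 2; j^3 = x^3 is a perfect cube, so E-series; the 4-jet and mu = 7 give E_7.

E7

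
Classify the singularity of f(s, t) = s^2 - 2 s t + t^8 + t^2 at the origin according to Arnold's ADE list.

The Hessian of f at 0 has rank 1. Corank 1: A-series; mu = 7 gives A_7.

A_7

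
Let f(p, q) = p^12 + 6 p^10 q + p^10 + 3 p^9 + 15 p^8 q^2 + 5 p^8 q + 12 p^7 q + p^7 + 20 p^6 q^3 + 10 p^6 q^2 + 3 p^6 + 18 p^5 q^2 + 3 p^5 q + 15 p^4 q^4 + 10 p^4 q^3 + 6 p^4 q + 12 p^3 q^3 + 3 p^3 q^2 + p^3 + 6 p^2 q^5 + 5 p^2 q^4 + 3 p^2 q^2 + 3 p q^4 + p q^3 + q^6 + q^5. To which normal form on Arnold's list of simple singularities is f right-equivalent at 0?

E_7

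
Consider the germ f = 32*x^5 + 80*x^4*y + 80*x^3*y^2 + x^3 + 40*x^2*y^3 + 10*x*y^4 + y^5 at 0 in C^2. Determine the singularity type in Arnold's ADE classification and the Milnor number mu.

Type E_{8}, Milnor number mu = 8.

The Hessian of f at 0 has rank 0. Corank 2; j^3 = x^3 is a perfect cube, so E-series; the 5-jet and mu = 8 give E_8.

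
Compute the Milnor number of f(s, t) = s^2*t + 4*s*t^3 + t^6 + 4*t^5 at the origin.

7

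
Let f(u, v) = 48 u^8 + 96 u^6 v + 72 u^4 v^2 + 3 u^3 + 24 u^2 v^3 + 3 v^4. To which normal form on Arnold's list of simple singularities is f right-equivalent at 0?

The Hessian of f at 0 has rank 0. Corank 2; j^3 = 3*u^3 is a perfect cube, so E-series; the 4-jet and mu = 6 give E_6.

E6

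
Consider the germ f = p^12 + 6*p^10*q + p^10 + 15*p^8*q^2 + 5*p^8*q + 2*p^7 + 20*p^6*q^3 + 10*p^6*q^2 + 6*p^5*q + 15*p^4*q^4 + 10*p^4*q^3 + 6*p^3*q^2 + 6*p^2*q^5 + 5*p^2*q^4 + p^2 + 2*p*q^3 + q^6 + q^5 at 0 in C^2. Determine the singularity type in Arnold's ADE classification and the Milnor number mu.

The Hessian of f at 0 has rank 1. Corank 1: A-series; mu = 4 gives A_4.

Type A_4, Milnor number mu = 4.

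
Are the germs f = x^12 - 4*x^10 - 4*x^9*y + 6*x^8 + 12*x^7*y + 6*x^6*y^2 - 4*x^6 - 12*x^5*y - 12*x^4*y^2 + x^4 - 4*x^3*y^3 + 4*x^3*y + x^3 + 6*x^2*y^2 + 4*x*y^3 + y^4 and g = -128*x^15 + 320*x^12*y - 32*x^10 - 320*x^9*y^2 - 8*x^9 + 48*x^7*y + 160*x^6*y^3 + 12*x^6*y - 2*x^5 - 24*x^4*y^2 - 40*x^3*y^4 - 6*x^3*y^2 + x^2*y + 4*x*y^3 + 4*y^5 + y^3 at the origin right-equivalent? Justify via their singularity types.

The Hessian of f at 0 has rank 0. Corank 2; j^3 = x^3 is a perfect cube, so E-series; the 4-jet and mu = 6 give E_6. The Hessian of g at 0 has rank 0. Corank 2; j^3 = y*(x^2 + y^2) splits into three distinct lines over C (the quadratic factor has nonzero discriminant), so D_4. f is E_6 but g is D_4, hence not right-equivalent.

No.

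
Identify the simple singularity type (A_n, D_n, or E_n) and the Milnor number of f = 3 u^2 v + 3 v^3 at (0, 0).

The Hessian of f at 0 is [[0, 0], [0, 0]] with rank 0, so corank 2. A Groebner basis of the Jacobian ideal J(f) in C{u,v} is {v^3, u^2 + 3*v^2, u*v}; counting standard monomials gives mu = 4. Corank 2; j^3 = 3*v*(u^2 + v^2) splits into three distinct lines over C (the quadratic factor has nonzero discriminant), so D_4.

Type D_{4}, Milnor number mu = 4.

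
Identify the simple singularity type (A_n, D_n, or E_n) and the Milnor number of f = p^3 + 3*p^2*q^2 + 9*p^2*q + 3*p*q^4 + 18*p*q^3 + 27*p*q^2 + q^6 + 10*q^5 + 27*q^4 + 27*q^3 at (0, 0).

Type E_8, Milnor number mu = 8.

The Hessian of f at 0 is [[0, 0], [0, 0]] with rank 0, so corank 2. A Groebner basis of the Jacobian ideal J(f) in C{p,q} is {q^4, p^3 + 9*p^2*q - 27*p^2/2 - 81*p*q - 54*q^3 - 243*q^2/2, p^2/2 + p*q^2 + 3*p*q + 3*q^3 + 9*q^2/2}; counting standard monomials gives mu = 8. Corank 2; j^3 = (p + 3*q)^3 is a perfect cube, so E-series; the 5-jet and mu = 8 give E_8.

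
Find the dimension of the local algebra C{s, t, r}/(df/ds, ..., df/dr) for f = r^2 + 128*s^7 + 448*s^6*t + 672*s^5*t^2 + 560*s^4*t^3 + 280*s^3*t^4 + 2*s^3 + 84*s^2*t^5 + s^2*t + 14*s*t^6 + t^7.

The Hessian of f at 0 is [[0, 0, 0], [0, 0, 0], [0, 0, 2]] with rank 1, so corank 2. A Groebner basis of the Jacobian ideal J(f) in C{s,t,r} is {-s*t/14 + t^6, s*t^2, s^2 + s*t/2, r}; counting standard monomials gives mu = 8. Corank 2; j^3 = s^2*(2*s + t) has shape L^2 M (L != M), so D-series; mu = 8 gives D_8.

8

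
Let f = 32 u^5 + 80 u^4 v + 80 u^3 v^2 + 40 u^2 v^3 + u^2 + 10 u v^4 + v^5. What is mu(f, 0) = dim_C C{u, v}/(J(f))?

The Hessian of f at 0 has rank 1. Corank 1: A-series; mu = 4 gives A_4.

4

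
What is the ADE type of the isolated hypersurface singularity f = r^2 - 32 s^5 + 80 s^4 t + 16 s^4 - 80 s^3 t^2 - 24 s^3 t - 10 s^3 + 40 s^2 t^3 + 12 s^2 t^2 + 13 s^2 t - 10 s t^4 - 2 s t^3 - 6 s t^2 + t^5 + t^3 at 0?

D_{4}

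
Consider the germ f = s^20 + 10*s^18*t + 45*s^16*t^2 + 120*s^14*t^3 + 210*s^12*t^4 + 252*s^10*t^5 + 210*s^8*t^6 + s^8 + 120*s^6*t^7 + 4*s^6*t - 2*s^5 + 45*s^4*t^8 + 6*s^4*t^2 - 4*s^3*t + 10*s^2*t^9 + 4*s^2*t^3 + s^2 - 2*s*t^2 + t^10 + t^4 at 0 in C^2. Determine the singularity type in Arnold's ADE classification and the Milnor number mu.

Type A_9, Milnor number mu = 9.

The Hessian of f at 0 has rank 1. Corank 1: A-series; mu = 9 gives A_9.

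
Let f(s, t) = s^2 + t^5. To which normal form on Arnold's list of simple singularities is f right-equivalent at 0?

The Hessian of f at 0 is [[2, 0], [0, 0]] with rank 1, so corank 1. A Groebner basis of the Jacobian ideal J(f) in C{s,t} is {t^4, s}; counting standard monomials gives mu = 4. Corank 1: A-series; mu = 4 gives A_4.

A4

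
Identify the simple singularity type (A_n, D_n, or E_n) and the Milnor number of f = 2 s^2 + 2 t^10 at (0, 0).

Type A_9, Milnor number mu = 9.

The Hessian of f at 0 is [[4, 0], [0, 0]] with rank 1, so corank 1. A Groebner basis of the Jacobian ideal J(f) in C{s,t} is {t^9, s}; counting standard monomials gives mu = 9. Corank 1: A-series; mu = 9 gives A_9.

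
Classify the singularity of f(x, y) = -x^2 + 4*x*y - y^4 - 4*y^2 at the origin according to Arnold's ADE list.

The Hessian of f at 0 has rank 1. Corank 1: A-series; mu = 3 gives A_3.

A_3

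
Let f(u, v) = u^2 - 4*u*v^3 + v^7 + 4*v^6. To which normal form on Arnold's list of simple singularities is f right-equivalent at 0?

A6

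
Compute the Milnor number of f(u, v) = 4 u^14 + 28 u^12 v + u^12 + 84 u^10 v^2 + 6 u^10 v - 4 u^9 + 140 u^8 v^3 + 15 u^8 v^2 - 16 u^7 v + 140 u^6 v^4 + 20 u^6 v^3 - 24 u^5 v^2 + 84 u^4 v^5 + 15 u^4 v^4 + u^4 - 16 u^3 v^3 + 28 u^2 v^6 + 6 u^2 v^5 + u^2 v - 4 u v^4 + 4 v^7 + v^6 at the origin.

The Hessian of f at 0 has rank 0. Corank 2; j^3 = u^2*v has shape L^2 M (L != M), so D-series; mu = 7 gives D_7.

7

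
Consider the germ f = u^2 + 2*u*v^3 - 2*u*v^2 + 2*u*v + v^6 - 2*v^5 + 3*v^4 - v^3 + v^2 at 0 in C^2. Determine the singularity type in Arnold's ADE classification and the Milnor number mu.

The Hessian of f at 0 is [[2, 2], [2, 2]] with rank 1, so corank 1. A Groebner basis of the Jacobian ideal J(f) in C{u,v} is {v^2, u + v}; counting standard monomials gives mu = 2. Corank 1: A-series; mu = 2 gives A_2.

Type A2, Milnor number mu = 2.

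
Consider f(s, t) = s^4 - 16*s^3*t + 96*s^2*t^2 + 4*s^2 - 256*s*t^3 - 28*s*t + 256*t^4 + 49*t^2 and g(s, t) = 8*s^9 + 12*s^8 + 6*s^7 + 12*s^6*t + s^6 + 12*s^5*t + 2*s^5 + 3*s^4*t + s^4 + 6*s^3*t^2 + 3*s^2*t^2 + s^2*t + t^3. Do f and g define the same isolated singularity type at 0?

The Hessian of f at 0 has rank 1. Corank 1: A-series; mu = 3 gives A_3. The Hessian of g at 0 has rank 0. Corank 2; j^3 = t*(s^2 + t^2) splits into three distinct lines over C (the quadratic factor has nonzero discriminant), so D_4. f is A_3 but g is D_4, hence not right-equivalent.

No.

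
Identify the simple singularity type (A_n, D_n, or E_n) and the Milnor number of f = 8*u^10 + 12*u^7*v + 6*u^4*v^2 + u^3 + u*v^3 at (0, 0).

Type E_{7}, Milnor number mu = 7.

The Hessian of f at 0 has rank 0. Corank 2; j^3 = u^3 is a perfect cube, so E-series; the 4-jet and mu = 7 give E_7.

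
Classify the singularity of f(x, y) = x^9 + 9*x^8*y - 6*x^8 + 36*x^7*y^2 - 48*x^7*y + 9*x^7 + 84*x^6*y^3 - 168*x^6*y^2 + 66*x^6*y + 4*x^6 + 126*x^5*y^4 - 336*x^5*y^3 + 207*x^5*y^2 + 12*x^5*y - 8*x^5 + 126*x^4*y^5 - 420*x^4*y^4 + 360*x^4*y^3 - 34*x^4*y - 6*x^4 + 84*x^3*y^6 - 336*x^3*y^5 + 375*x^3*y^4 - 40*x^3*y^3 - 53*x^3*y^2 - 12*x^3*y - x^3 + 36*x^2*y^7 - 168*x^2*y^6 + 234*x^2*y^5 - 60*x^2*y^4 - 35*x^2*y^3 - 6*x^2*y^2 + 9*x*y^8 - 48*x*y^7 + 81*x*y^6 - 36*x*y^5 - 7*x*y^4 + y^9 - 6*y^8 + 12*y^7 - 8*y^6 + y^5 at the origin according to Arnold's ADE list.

The Hessian of f at 0 has rank 0. Corank 2; j^3 = -x^3 is a perfect cube, so E-series; the 5-jet and mu = 8 give E_8.

E8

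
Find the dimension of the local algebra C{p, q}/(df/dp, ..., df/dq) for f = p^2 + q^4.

3

The Hessian of f at 0 has rank 1. Corank 1: A-series; mu = 3 gives A_3.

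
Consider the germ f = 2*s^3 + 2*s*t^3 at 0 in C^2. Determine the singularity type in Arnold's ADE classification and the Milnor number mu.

The Hessian of f at 0 is [[0, 0], [0, 0]] with rank 0, so corank 2. A Groebner basis of the Jacobian ideal J(f) in C{s,t} is {s^3, s*t^2, 3*s^2 + t^3}; counting standard monomials gives mu = 7. Corank 2; j^3 = 2*s^3 is a perfect cube, so E-series; the 4-jet and mu = 7 give E_7.

Type E_{7}, Milnor number mu = 7.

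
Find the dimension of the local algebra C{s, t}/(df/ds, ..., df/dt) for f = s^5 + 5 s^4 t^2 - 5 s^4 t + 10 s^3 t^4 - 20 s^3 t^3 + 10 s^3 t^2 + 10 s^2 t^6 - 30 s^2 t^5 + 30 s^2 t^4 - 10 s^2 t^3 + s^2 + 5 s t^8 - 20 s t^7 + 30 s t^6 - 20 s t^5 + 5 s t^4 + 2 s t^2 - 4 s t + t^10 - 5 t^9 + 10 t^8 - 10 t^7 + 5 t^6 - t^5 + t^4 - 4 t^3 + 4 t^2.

4

The Hessian of f at 0 is [[2, -4], [-4, 8]] with rank 1, so corank 1. A Groebner basis of the Jacobian ideal J(f) in C{s,t} is {s^2 - 4*s*t - 4*s + 8*t, s + t^2 - 2*t}; counting standard monomials gives mu = 4. Corank 1: A-series; mu = 4 gives A_4.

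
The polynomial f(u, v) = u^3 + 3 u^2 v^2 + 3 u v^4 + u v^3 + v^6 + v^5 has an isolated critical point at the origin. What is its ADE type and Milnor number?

Type E_{7}, Milnor number mu = 7.

The Hessian of f at 0 has rank 0. Corank 2; j^3 = u^3 is a perfect cube, so E-series; the 4-jet and mu = 7 give E_7.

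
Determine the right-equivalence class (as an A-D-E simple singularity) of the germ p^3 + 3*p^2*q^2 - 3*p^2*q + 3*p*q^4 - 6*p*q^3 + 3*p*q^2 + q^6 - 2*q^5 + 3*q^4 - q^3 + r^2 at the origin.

E_{8}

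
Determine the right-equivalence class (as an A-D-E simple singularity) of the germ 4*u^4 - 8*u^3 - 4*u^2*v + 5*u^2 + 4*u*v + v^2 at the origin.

The Hessian of f at 0 is [[10, 4], [4, 2]] with rank 2, so corank 0. A Groebner basis of the Jacobian ideal J(f) in C{u,v} is {u, v}; counting standard monomials gives mu = 1. Corank 0: nondegenerate Morse point, so A_1.

A_{1}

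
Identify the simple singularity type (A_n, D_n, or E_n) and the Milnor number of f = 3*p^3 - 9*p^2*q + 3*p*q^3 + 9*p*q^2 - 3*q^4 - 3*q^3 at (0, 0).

Type E_{7}, Milnor number mu = 7.

The Hessian of f at 0 is [[0, 0], [0, 0]] with rank 0, so corank 2. A Groebner basis of the Jacobian ideal J(f) in C{p,q} is {p^3 - 3*p^2*q - 6*p^2 + 12*p*q - 6*q^2, 3*p^2 + p*q^2 - 6*p*q + 3*q^2, 3*p^2 - 6*p*q + q^3 + 3*q^2}; counting standard monomials gives mu = 7. Corank 2; j^3 = 3*(p - q)^3 is a perfect cube, so E-series; the 4-jet and mu = 7 give E_7.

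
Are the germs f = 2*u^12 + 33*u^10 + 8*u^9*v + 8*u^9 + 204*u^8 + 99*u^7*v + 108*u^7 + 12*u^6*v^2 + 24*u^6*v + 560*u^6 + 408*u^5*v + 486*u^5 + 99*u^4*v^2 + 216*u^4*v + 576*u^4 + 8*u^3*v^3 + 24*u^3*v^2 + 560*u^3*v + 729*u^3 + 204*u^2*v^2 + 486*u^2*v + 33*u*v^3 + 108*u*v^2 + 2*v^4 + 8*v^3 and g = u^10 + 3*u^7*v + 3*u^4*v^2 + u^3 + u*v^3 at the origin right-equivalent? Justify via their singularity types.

The Hessian of f at 0 has rank 0. Corank 2; j^3 = (9*u + 2*v)^3 is a perfect cube, so E-series; the 4-jet and mu = 7 give E_7. The Hessian of g at 0 has rank 0. Corank 2; j^3 = u^3 is a perfect cube, so E-series; the 4-jet and mu = 7 give E_7. Both have type E_7, hence right-equivalent.

Yes.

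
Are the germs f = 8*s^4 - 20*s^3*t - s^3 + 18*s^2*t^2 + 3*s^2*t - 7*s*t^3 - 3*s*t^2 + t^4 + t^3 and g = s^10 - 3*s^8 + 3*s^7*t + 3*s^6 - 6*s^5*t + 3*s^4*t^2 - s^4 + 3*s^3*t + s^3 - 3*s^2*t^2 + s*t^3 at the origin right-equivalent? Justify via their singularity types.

Yes.

The Hessian of f at 0 is [[0, 0], [0, 0]] with rank 0, so corank 2. A Groebner basis of the Jacobian ideal J(f) in C{s,t} is {3*s^2/4 - 3*s*t/2 + t^4 - t^3/4 + 3*t^2/4, s^3 - 9*s^2/4 + 9*s*t/2 - t^3/4 - 9*t^2/4, s^2*t - 7*s^2/4 + 7*s*t/2 - 5*t^3/12 - 7*t^2/4, -s^2 + s*t^2 + 2*s*t - 2*t^3/3 - t^2}; counting standard monomials gives mu = 7. Corank 2; j^3 = -(s - t)^3 is a perfect cube, so E-series; the 4-jet and mu = 7 give E_7. The Hessian of g at 0 is [[0, 0], [0, 0]] with rank 0, so corank 2. A Groebner basis of the Jacobian ideal J(g) in C{s,t} is {3*s^2 + t^4 + t^3, s^3, s^2*t - s^2 - t^3/3, -2*s^2 + s*t^2 - 2*t^3/3}; counting standard monomials gives mu = 7. Corank 2; j^3 = s^3 is a perfect cube, so E-series; the 4-jet and mu = 7 give E_7. Both have type E_7, hence right-equivalent.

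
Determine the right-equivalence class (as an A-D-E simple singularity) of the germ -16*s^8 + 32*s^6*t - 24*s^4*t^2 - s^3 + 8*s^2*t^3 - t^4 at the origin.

The Hessian of f at 0 has rank 0. Corank 2; j^3 = -s^3 is a perfect cube, so E-series; the 4-jet and mu = 6 give E_6.

E_6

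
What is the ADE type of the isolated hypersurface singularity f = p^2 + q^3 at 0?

A_2

The Hessian of f at 0 has rank 1. Corank 1: A-series; mu = 2 gives A_2.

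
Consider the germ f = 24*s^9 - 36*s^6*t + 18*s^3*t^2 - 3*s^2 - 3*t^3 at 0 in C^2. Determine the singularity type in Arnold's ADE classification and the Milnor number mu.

Type A_2, Milnor number mu = 2.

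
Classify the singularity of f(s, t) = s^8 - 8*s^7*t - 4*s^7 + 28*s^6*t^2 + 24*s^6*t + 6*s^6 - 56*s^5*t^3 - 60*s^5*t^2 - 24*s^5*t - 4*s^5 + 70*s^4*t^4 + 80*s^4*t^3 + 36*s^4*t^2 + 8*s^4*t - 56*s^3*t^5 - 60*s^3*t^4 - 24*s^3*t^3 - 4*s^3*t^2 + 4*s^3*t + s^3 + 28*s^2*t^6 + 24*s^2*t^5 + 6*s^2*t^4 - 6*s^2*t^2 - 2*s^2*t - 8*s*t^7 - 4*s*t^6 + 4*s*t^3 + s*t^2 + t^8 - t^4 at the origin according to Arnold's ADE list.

D_5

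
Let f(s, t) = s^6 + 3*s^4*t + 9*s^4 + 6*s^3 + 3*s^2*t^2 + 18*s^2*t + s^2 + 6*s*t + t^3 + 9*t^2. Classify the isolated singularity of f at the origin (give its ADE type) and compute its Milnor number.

Type A_{2}, Milnor number mu = 2.

The Hessian of f at 0 has rank 1. Corank 1: A-series; mu = 2 gives A_2.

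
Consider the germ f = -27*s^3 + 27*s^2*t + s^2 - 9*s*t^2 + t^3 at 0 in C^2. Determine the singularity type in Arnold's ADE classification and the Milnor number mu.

The Hessian of f at 0 has rank 1. Corank 1: A-series; mu = 2 gives A_2.

Type A_2, Milnor number mu = 2.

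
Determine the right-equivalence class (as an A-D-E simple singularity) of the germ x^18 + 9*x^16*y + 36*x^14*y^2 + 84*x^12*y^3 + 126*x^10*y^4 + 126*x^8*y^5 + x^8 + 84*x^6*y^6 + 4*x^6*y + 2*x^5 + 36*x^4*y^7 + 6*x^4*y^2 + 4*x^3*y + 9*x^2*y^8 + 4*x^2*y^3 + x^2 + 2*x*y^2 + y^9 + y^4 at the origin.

A_{8}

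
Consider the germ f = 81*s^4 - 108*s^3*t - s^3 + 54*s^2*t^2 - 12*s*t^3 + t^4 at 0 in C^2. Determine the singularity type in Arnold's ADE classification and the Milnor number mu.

Type E_{6}, Milnor number mu = 6.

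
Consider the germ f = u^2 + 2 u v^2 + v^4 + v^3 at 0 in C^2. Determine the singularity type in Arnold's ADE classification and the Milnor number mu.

The Hessian of f at 0 has rank 1. Corank 1: A-series; mu = 2 gives A_2.

Type A2, Milnor number mu = 2.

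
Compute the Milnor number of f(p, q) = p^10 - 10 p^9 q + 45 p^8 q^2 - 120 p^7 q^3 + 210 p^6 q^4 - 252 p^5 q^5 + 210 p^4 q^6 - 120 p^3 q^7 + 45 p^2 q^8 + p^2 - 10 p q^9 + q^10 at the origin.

9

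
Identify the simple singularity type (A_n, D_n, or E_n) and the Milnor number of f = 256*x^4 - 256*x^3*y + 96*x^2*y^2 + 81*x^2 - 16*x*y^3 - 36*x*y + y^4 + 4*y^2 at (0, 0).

Type A_{3}, Milnor number mu = 3.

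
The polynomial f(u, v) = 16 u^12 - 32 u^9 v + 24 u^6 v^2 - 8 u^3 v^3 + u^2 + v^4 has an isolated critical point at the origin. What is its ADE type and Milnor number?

The Hessian of f at 0 is [[2, 0], [0, 0]] with rank 1, so corank 1. A Groebner basis of the Jacobian ideal J(f) in C{u,v} is {v^3, u}; counting standard monomials gives mu = 3. Corank 1: A-series; mu = 3 gives A_3.

Type A_{3}, Milnor number mu = 3.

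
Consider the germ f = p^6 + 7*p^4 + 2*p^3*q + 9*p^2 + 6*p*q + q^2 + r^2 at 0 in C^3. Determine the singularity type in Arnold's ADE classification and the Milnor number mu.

The Hessian of f at 0 is [[18, 6, 0], [6, 2, 0], [0, 0, 2]] with rank 2, so corank 1. A Groebner basis of the Jacobian ideal J(f) in C{p,q,r} is {q^3, p + q/3, r}; counting standard monomials gives mu = 3. Corank 1: A-series; mu = 3 gives A_3.

Type A_{3}, Milnor number mu = 3.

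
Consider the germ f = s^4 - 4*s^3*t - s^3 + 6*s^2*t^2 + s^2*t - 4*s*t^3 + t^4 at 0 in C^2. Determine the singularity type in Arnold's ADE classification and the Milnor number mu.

Type D_{5}, Milnor number mu = 5.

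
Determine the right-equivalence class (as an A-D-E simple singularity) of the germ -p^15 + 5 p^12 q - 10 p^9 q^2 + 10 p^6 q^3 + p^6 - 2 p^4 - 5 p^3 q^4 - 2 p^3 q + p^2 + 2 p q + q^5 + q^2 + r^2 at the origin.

The Hessian of f at 0 is [[2, 2, 0], [2, 2, 0], [0, 0, 2]] with rank 2, so corank 1. A Groebner basis of the Jacobian ideal J(f) in C{p,q,r} is {p + q^3 + q, p^2 - q^2, p*q + q^2, r}; counting standard monomials gives mu = 4. Corank 1: A-series; mu = 4 gives A_4.

A4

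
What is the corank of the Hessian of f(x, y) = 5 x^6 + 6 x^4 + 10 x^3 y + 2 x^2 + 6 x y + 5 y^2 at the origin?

0

The Hessian at 0 is [[4, 6], [6, 10]] of rank 2; hence corank 0.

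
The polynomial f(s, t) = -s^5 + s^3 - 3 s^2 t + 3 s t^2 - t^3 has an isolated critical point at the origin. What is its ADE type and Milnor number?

Type E8, Milnor number mu = 8.

The Hessian of f at 0 has rank 0. Corank 2; j^3 = (s - t)^3 is a perfect cube, so E-series; the 5-jet and mu = 8 give E_8.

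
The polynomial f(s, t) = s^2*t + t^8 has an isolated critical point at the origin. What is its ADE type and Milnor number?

The Hessian of f at 0 is [[0, 0], [0, 0]] with rank 0, so corank 2. A Groebner basis of the Jacobian ideal J(f) in C{s,t} is {s^2/8 + t^7, s^3, s*t}; counting standard monomials gives mu = 9. Corank 2; j^3 = s^2*t has shape L^2 M (L != M), so D-series; mu = 9 gives D_9.

Type D9, Milnor number mu = 9.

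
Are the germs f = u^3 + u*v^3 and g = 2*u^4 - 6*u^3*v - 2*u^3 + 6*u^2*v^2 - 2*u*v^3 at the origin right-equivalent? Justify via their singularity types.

Yes.

The Hessian of f at 0 is [[0, 0], [0, 0]] with rank 0, so corank 2. A Groebner basis of the Jacobian ideal J(f) in C{u,v} is {u^3, u*v^2, 3*u^2 + v^3}; counting standard monomials gives mu = 7. Corank 2; j^3 = u^3 is a perfect cube, so E-series; the 4-jet and mu = 7 give E_7. The Hessian of g at 0 is [[0, 0], [0, 0]] with rank 0, so corank 2. A Groebner basis of the Jacobian ideal J(g) in C{u,v} is {3*u^2 + v^4 + v^3, u^3, u^2*v - u^2 - v^3/3, -2*u^2 + u*v^2 - 2*v^3/3}; counting standard monomials gives mu = 7. Corank 2; j^3 = -2*u^3 is a perfect cube, so E-series; the 4-jet and mu = 7 give E_7. Both have type E_7, hence right-equivalent.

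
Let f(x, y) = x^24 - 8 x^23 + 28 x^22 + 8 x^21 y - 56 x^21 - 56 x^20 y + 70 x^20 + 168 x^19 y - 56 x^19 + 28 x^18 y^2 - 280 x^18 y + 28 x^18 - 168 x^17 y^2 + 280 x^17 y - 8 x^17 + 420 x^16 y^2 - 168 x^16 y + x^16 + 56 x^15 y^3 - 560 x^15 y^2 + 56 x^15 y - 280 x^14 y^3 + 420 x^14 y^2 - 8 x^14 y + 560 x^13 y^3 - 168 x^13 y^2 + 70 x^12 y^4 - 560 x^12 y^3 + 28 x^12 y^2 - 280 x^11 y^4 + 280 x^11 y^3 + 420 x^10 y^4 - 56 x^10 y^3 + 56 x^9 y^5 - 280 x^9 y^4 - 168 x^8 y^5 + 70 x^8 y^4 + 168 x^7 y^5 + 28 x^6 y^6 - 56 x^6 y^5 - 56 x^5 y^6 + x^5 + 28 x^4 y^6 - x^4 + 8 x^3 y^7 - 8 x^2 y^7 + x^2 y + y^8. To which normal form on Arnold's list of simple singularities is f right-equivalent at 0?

D_9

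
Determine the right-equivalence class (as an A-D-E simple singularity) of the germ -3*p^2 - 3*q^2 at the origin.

The Hessian of f at 0 is [[-6, 0], [0, -6]] with rank 2, so corank 0. A Groebner basis of the Jacobian ideal J(f) in C{p,q} is {p, q}; counting standard monomials gives mu = 1. Corank 0: nondegenerate Morse point, so A_1.

A1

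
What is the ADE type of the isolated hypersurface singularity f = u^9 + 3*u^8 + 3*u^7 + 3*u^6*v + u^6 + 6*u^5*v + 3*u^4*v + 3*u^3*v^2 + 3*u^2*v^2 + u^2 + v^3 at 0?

A_{2}

The Hessian of f at 0 has rank 1. Corank 1: A-series; mu = 2 gives A_2.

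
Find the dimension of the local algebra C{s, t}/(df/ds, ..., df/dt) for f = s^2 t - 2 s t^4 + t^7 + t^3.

4

The Hessian of f at 0 has rank 0. Corank 2; j^3 = t*(s^2 + t^2) splits into three distinct lines over C (the quadratic factor has nonzero discriminant), so D_4.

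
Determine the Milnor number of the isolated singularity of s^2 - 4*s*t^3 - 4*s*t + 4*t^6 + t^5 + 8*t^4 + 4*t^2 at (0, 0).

4

The Hessian of f at 0 has rank 1. Corank 1: A-series; mu = 4 gives A_4.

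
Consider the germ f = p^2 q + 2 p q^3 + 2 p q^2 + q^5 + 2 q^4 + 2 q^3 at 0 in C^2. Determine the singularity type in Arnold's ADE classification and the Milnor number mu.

The Hessian of f at 0 has rank 0. Corank 2; j^3 = q*(p^2 + 2*p*q + 2*q^2) splits into three distinct lines over C (the quadratic factor has nonzero discriminant), so D_4.

Type D4, Milnor number mu = 4.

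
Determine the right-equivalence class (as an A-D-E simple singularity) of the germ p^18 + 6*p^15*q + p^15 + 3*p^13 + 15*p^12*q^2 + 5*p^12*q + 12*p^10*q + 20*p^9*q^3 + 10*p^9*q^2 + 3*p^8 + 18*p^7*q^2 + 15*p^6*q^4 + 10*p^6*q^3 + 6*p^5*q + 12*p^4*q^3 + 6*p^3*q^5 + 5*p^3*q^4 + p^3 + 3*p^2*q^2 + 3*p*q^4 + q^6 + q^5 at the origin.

E_8

The Hessian of f at 0 has rank 0. Corank 2; j^3 = p^3 is a perfect cube, so E-series; the 5-jet and mu = 8 give E_8.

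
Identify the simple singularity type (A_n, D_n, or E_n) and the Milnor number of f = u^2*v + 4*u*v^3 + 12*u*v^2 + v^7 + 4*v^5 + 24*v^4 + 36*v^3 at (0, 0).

The Hessian of f at 0 has rank 0. Corank 2; j^3 = v*(u + 6*v)^2 has shape L^2 M (L != M), so D-series; mu = 8 gives D_8.

Type D_8, Milnor number mu = 8.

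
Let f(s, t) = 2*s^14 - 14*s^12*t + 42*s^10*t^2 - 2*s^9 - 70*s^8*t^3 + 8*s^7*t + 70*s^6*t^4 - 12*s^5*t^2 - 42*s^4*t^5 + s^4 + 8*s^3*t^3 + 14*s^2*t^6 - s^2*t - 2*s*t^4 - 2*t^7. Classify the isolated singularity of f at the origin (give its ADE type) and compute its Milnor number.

Type D_{8}, Milnor number mu = 8.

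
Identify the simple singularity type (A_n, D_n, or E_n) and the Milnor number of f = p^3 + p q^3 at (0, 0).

Type E_7, Milnor number mu = 7.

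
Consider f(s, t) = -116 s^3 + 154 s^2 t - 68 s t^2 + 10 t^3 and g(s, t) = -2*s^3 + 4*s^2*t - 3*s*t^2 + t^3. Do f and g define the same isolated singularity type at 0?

The Hessian of f at 0 is [[0, 0], [0, 0]] with rank 0, so corank 2. A Groebner basis of the Jacobian ideal J(f) in C{s,t} is {t^3, s^2 - t^2/13, s*t - 4*t^2/13}; counting standard monomials gives mu = 4. Corank 2; j^3 = -2*(2*s - t)*(29*s^2 - 24*s*t + 5*t^2) splits into three distinct lines over C (the quadratic factor has nonzero discriminant), so D_4. The Hessian of g at 0 is [[0, 0], [0, 0]] with rank 0, so corank 2. A Groebner basis of the Jacobian ideal J(g) in C{s,t} is {t^3, s^2 - 3*t^2/2, s*t - 3*t^2/2}; counting standard monomials gives mu = 4. Corank 2; j^3 = -(s - t)*(2*s^2 - 2*s*t + t^2) splits into three distinct lines over C (the quadratic factor has nonzero discriminant), so D_4. Both have type D_4, hence right-equivalent.

Yes.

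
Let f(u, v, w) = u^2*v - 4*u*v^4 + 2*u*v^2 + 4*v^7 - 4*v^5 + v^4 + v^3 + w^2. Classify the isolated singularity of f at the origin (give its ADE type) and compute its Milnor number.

Type D5, Milnor number mu = 5.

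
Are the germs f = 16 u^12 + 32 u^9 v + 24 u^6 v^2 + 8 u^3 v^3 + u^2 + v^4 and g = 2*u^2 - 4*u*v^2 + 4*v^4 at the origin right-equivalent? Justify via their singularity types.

Yes.

The Hessian of f at 0 has rank 1. Corank 1: A-series; mu = 3 gives A_3. The Hessian of g at 0 has rank 1. Corank 1: A-series; mu = 3 gives A_3. Both have type A_3, hence right-equivalent.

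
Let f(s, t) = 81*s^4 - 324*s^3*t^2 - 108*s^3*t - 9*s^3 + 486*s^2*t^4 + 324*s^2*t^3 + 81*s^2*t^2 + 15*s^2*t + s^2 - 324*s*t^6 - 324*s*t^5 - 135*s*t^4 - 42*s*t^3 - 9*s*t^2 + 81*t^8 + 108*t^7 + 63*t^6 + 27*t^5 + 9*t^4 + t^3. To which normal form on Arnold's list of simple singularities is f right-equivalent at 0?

The Hessian of f at 0 has rank 1. Corank 1: A-series; mu = 2 gives A_2.

A_2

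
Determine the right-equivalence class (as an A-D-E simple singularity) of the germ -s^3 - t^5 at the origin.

E_8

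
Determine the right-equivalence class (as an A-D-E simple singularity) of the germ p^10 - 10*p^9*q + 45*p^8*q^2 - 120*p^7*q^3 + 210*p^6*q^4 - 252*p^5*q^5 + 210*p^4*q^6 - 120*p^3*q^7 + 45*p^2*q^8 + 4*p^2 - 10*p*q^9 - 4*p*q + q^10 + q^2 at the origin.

The Hessian of f at 0 is [[8, -4], [-4, 2]] with rank 1, so corank 1. A Groebner basis of the Jacobian ideal J(f) in C{p,q} is {q^9, p - q/2}; counting standard monomials gives mu = 9. Corank 1: A-series; mu = 9 gives A_9.

A_9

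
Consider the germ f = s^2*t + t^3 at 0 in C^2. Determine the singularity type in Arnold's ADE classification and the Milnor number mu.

Type D4, Milnor number mu = 4.

The Hessian of f at 0 is [[0, 0], [0, 0]] with rank 0, so corank 2. A Groebner basis of the Jacobian ideal J(f) in C{s,t} is {t^3, s^2 + 3*t^2, s*t}; counting standard monomials gives mu = 4. Corank 2; j^3 = t*(s^2 + t^2) splits into three distinct lines over C (the quadratic factor has nonzero discriminant), so D_4.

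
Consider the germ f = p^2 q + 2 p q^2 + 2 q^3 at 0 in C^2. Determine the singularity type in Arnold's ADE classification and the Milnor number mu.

Type D_{4}, Milnor number mu = 4.

The Hessian of f at 0 has rank 0. Corank 2; j^3 = q*(p^2 + 2*p*q + 2*q^2) splits into three distinct lines over C (the quadratic factor has nonzero discriminant), so D_4.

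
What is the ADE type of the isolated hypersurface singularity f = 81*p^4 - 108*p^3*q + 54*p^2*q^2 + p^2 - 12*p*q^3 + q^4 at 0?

A_{3}

The Hessian of f at 0 is [[2, 0], [0, 0]] with rank 1, so corank 1. A Groebner basis of the Jacobian ideal J(f) in C{p,q} is {q^3, p}; counting standard monomials gives mu = 3. Corank 1: A-series; mu = 3 gives A_3.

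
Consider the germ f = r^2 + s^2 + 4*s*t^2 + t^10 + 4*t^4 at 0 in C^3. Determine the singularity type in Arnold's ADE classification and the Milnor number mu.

Type A_{9}, Milnor number mu = 9.

The Hessian of f at 0 has rank 2. Corank 1: A-series; mu = 9 gives A_9.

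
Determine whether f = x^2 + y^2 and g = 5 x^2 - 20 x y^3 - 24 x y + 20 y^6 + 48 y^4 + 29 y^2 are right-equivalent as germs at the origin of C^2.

The Hessian of f at 0 has rank 2. Corank 0: nondegenerate Morse point, so A_1. The Hessian of g at 0 has rank 2. Corank 0: nondegenerate Morse point, so A_1. Both have type A_1, hence right-equivalent.

Yes.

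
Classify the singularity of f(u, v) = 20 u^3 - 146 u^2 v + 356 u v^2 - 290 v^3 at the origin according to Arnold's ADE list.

D_{4}

The Hessian of f at 0 has rank 0. Corank 2; j^3 = 2*(2*u - 5*v)*(5*u^2 - 24*u*v + 29*v^2) splits into three distinct lines over C (the quadratic factor has nonzero discriminant), so D_4.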